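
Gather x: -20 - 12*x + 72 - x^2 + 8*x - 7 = -x^2 - 4*x + 45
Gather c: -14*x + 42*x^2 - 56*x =42*x^2 - 70*x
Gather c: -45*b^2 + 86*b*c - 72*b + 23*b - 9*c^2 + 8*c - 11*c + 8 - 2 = -45*b^2 - 49*b - 9*c^2 + c*(86*b - 3) + 6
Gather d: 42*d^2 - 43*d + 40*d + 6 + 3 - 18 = 42*d^2 - 3*d - 9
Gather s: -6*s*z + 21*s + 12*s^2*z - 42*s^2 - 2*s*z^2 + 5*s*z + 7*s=s^2*(12*z - 42) + s*(-2*z^2 - z + 28)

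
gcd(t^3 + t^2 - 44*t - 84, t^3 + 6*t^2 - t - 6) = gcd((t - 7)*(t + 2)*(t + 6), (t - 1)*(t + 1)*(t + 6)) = t + 6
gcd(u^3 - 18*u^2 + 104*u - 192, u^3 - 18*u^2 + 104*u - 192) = u^3 - 18*u^2 + 104*u - 192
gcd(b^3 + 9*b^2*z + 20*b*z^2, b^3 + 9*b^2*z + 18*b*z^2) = b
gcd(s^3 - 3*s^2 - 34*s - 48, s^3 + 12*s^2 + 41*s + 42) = s^2 + 5*s + 6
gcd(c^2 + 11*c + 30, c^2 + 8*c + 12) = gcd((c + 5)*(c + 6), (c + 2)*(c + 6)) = c + 6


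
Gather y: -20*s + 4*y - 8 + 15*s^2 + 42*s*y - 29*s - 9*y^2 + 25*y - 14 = 15*s^2 - 49*s - 9*y^2 + y*(42*s + 29) - 22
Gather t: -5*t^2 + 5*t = -5*t^2 + 5*t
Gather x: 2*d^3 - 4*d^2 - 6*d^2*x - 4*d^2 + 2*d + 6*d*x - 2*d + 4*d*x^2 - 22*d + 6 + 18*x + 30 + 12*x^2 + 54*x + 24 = 2*d^3 - 8*d^2 - 22*d + x^2*(4*d + 12) + x*(-6*d^2 + 6*d + 72) + 60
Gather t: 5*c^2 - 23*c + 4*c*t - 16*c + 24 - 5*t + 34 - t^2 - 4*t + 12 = 5*c^2 - 39*c - t^2 + t*(4*c - 9) + 70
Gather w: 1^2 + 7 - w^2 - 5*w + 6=-w^2 - 5*w + 14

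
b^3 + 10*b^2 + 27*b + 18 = (b + 1)*(b + 3)*(b + 6)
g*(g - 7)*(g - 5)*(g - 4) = g^4 - 16*g^3 + 83*g^2 - 140*g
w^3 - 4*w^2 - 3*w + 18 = (w - 3)^2*(w + 2)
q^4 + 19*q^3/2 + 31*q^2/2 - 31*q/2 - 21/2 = (q - 1)*(q + 1/2)*(q + 3)*(q + 7)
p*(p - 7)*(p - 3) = p^3 - 10*p^2 + 21*p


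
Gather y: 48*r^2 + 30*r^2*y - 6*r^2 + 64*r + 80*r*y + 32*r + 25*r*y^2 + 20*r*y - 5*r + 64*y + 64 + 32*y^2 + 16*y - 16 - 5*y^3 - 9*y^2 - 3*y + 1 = 42*r^2 + 91*r - 5*y^3 + y^2*(25*r + 23) + y*(30*r^2 + 100*r + 77) + 49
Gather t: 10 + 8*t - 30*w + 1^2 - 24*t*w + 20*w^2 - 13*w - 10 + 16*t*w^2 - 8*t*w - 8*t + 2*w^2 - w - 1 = t*(16*w^2 - 32*w) + 22*w^2 - 44*w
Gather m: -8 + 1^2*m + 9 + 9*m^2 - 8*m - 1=9*m^2 - 7*m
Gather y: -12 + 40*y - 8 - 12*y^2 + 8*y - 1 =-12*y^2 + 48*y - 21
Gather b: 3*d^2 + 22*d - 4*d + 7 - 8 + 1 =3*d^2 + 18*d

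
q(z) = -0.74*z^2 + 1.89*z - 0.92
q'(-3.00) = 6.33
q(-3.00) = -13.25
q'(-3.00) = 6.33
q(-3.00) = -13.25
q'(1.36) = -0.12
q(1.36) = 0.28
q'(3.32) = -3.02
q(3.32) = -2.80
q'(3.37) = -3.10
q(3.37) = -2.95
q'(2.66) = -2.05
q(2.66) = -1.13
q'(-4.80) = 8.99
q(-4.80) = -27.04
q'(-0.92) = 3.25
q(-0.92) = -3.29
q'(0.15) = 1.67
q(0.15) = -0.65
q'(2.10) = -1.22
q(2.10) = -0.21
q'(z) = 1.89 - 1.48*z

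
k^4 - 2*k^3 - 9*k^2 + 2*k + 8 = (k - 4)*(k - 1)*(k + 1)*(k + 2)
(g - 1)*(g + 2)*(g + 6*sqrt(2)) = g^3 + g^2 + 6*sqrt(2)*g^2 - 2*g + 6*sqrt(2)*g - 12*sqrt(2)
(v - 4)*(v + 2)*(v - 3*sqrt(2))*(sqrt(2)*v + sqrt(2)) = sqrt(2)*v^4 - 6*v^3 - sqrt(2)*v^3 - 10*sqrt(2)*v^2 + 6*v^2 - 8*sqrt(2)*v + 60*v + 48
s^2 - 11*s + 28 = (s - 7)*(s - 4)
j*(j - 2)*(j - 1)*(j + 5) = j^4 + 2*j^3 - 13*j^2 + 10*j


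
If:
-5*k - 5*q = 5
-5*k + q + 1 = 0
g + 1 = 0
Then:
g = -1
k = 0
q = -1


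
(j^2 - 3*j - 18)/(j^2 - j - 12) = (j - 6)/(j - 4)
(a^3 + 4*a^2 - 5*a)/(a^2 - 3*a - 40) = a*(a - 1)/(a - 8)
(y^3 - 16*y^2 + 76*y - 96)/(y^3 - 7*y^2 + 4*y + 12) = (y - 8)/(y + 1)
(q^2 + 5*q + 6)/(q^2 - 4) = (q + 3)/(q - 2)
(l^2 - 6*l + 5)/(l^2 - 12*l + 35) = (l - 1)/(l - 7)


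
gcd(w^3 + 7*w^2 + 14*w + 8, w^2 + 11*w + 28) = w + 4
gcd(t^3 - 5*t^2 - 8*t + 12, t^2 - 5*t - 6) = t - 6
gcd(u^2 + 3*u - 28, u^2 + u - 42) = u + 7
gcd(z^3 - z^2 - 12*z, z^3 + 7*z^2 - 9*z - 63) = z + 3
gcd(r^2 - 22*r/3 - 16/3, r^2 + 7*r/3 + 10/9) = r + 2/3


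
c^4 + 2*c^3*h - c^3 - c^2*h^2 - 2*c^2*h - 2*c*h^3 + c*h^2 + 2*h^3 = (c - 1)*(c - h)*(c + h)*(c + 2*h)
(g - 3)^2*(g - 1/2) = g^3 - 13*g^2/2 + 12*g - 9/2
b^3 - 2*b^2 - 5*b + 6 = (b - 3)*(b - 1)*(b + 2)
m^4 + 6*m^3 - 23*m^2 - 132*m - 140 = (m - 5)*(m + 2)^2*(m + 7)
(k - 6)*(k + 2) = k^2 - 4*k - 12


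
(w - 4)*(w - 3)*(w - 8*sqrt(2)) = w^3 - 8*sqrt(2)*w^2 - 7*w^2 + 12*w + 56*sqrt(2)*w - 96*sqrt(2)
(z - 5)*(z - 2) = z^2 - 7*z + 10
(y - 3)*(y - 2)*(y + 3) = y^3 - 2*y^2 - 9*y + 18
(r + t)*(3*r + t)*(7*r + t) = 21*r^3 + 31*r^2*t + 11*r*t^2 + t^3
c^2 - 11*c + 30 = (c - 6)*(c - 5)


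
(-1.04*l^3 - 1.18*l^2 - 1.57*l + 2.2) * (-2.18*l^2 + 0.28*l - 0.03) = 2.2672*l^5 + 2.2812*l^4 + 3.1234*l^3 - 5.2002*l^2 + 0.6631*l - 0.066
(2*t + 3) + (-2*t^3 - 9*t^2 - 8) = -2*t^3 - 9*t^2 + 2*t - 5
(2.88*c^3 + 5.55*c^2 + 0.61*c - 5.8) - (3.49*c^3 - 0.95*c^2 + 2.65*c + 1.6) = -0.61*c^3 + 6.5*c^2 - 2.04*c - 7.4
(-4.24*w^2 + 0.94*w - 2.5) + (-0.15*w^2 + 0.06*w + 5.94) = -4.39*w^2 + 1.0*w + 3.44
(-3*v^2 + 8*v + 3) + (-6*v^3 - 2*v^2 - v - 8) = -6*v^3 - 5*v^2 + 7*v - 5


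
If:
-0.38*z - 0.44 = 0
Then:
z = -1.16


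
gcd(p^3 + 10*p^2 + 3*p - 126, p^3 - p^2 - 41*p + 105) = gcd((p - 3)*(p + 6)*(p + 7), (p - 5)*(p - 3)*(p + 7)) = p^2 + 4*p - 21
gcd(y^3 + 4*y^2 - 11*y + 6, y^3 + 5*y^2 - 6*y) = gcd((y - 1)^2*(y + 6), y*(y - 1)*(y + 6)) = y^2 + 5*y - 6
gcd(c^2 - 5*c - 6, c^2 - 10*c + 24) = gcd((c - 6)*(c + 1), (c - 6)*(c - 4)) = c - 6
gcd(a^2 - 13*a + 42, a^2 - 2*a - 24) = a - 6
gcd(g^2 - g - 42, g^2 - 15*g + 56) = g - 7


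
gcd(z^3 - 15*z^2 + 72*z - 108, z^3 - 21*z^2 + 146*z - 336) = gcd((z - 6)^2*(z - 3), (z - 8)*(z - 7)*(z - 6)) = z - 6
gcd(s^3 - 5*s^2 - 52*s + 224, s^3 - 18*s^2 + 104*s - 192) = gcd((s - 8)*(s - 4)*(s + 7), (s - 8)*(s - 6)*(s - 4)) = s^2 - 12*s + 32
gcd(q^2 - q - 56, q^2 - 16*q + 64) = q - 8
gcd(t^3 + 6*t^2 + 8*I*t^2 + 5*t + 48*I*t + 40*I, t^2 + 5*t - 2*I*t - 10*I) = t + 5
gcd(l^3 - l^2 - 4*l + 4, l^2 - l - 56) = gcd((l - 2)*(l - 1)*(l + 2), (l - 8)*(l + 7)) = 1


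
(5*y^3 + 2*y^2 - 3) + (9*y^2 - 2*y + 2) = 5*y^3 + 11*y^2 - 2*y - 1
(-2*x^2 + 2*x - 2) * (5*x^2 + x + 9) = -10*x^4 + 8*x^3 - 26*x^2 + 16*x - 18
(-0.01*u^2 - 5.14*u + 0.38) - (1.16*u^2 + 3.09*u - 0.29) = -1.17*u^2 - 8.23*u + 0.67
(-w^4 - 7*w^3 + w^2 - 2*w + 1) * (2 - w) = w^5 + 5*w^4 - 15*w^3 + 4*w^2 - 5*w + 2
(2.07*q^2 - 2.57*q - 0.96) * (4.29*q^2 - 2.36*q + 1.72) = 8.8803*q^4 - 15.9105*q^3 + 5.5072*q^2 - 2.1548*q - 1.6512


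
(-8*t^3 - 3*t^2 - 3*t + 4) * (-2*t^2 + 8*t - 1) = 16*t^5 - 58*t^4 - 10*t^3 - 29*t^2 + 35*t - 4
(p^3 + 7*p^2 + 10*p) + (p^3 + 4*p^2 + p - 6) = 2*p^3 + 11*p^2 + 11*p - 6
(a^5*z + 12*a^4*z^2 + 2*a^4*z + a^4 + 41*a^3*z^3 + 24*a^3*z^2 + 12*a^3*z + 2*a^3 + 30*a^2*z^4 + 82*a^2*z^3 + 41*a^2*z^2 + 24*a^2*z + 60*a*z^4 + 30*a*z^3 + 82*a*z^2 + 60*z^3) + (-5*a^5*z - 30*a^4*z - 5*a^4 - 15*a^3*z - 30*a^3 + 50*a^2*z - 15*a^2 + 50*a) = -4*a^5*z + 12*a^4*z^2 - 28*a^4*z - 4*a^4 + 41*a^3*z^3 + 24*a^3*z^2 - 3*a^3*z - 28*a^3 + 30*a^2*z^4 + 82*a^2*z^3 + 41*a^2*z^2 + 74*a^2*z - 15*a^2 + 60*a*z^4 + 30*a*z^3 + 82*a*z^2 + 50*a + 60*z^3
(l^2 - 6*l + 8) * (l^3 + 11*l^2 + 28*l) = l^5 + 5*l^4 - 30*l^3 - 80*l^2 + 224*l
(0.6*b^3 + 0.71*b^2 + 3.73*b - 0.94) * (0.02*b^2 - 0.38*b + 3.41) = 0.012*b^5 - 0.2138*b^4 + 1.8508*b^3 + 0.9849*b^2 + 13.0765*b - 3.2054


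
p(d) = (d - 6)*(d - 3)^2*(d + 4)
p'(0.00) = 126.00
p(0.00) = -216.00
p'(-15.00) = -18684.00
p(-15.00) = 74844.00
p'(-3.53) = -327.83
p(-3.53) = -190.99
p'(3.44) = -15.82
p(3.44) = -3.69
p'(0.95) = 102.07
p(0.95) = -105.05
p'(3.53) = -18.29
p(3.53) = -5.22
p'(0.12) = 124.94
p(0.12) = -200.94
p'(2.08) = 45.68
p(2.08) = -20.17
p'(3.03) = -1.25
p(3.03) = -0.02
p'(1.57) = 72.90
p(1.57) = -50.46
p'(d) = (d - 6)*(d - 3)^2 + (d - 6)*(d + 4)*(2*d - 6) + (d - 3)^2*(d + 4) = 4*d^3 - 24*d^2 - 6*d + 126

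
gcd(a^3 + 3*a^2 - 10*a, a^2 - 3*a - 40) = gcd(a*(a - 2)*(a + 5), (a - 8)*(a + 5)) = a + 5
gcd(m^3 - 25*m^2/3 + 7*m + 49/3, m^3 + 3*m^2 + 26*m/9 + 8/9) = m + 1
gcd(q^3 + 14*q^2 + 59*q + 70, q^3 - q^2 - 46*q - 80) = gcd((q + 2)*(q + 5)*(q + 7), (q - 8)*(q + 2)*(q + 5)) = q^2 + 7*q + 10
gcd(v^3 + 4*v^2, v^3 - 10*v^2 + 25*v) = v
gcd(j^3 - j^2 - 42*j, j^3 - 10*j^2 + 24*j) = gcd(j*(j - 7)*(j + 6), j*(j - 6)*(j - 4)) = j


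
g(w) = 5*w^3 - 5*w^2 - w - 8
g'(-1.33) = 38.83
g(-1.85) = -54.92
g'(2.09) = 43.62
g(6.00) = 886.00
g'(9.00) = 1124.00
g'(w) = 15*w^2 - 10*w - 1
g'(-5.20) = 456.60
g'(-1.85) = 68.84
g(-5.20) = -841.04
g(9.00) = 3223.00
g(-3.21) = -221.69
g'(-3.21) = 185.66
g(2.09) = 13.72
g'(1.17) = 7.83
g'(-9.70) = 1507.35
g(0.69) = -9.43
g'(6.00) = 479.00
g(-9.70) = -5032.12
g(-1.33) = -27.28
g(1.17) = -8.01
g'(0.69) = -0.76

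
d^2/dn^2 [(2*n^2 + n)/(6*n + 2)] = -1/(27*n^3 + 27*n^2 + 9*n + 1)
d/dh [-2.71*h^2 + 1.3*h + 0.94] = 1.3 - 5.42*h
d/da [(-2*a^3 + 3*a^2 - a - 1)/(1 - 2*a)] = (8*a^3 - 12*a^2 + 6*a - 3)/(4*a^2 - 4*a + 1)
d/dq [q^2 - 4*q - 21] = 2*q - 4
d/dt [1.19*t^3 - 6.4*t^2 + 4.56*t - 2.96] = 3.57*t^2 - 12.8*t + 4.56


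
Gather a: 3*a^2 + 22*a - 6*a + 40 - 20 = 3*a^2 + 16*a + 20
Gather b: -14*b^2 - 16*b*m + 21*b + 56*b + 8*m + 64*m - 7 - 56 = -14*b^2 + b*(77 - 16*m) + 72*m - 63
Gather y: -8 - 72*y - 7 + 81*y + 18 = 9*y + 3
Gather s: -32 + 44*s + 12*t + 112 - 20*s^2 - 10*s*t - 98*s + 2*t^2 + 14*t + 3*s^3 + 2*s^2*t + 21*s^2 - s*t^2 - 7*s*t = 3*s^3 + s^2*(2*t + 1) + s*(-t^2 - 17*t - 54) + 2*t^2 + 26*t + 80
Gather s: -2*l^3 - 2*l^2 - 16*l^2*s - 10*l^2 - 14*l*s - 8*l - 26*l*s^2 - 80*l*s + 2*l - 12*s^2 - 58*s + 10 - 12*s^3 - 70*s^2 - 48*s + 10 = -2*l^3 - 12*l^2 - 6*l - 12*s^3 + s^2*(-26*l - 82) + s*(-16*l^2 - 94*l - 106) + 20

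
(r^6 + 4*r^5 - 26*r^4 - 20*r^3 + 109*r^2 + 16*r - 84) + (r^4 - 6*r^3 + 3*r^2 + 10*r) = r^6 + 4*r^5 - 25*r^4 - 26*r^3 + 112*r^2 + 26*r - 84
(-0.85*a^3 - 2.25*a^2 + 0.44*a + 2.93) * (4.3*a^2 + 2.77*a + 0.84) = -3.655*a^5 - 12.0295*a^4 - 5.0545*a^3 + 11.9278*a^2 + 8.4857*a + 2.4612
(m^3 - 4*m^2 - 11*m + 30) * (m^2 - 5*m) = m^5 - 9*m^4 + 9*m^3 + 85*m^2 - 150*m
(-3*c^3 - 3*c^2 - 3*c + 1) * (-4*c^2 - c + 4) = 12*c^5 + 15*c^4 + 3*c^3 - 13*c^2 - 13*c + 4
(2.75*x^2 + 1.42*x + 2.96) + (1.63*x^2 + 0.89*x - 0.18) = 4.38*x^2 + 2.31*x + 2.78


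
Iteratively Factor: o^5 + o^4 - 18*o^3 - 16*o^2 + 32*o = (o + 4)*(o^4 - 3*o^3 - 6*o^2 + 8*o) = (o - 4)*(o + 4)*(o^3 + o^2 - 2*o) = (o - 4)*(o - 1)*(o + 4)*(o^2 + 2*o) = (o - 4)*(o - 1)*(o + 2)*(o + 4)*(o)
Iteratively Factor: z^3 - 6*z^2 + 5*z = (z - 5)*(z^2 - z) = z*(z - 5)*(z - 1)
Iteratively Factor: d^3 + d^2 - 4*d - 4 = (d + 1)*(d^2 - 4) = (d + 1)*(d + 2)*(d - 2)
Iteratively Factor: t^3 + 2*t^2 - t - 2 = (t - 1)*(t^2 + 3*t + 2) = (t - 1)*(t + 2)*(t + 1)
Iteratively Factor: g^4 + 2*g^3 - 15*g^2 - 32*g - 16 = (g - 4)*(g^3 + 6*g^2 + 9*g + 4) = (g - 4)*(g + 4)*(g^2 + 2*g + 1) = (g - 4)*(g + 1)*(g + 4)*(g + 1)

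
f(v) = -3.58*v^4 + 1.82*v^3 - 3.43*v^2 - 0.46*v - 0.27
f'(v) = -14.32*v^3 + 5.46*v^2 - 6.86*v - 0.46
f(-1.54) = -34.48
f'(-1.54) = 75.35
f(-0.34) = -0.63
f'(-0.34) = 3.07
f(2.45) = -124.21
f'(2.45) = -195.09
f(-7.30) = -11054.28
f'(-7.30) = 5911.30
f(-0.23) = -0.38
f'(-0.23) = 1.58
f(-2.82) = -293.47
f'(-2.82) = 383.44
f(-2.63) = -227.17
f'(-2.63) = 315.85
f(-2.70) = -250.11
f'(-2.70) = 339.73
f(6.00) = -4373.07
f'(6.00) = -2938.18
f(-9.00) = -25089.12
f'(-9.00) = 10942.82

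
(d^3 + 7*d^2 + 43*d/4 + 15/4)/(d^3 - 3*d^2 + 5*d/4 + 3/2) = (2*d^2 + 13*d + 15)/(2*d^2 - 7*d + 6)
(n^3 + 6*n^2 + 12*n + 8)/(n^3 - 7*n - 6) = (n^2 + 4*n + 4)/(n^2 - 2*n - 3)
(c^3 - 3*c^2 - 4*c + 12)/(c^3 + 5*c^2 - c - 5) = (c^3 - 3*c^2 - 4*c + 12)/(c^3 + 5*c^2 - c - 5)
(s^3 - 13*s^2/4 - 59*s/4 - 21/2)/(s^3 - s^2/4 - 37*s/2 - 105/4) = (s^2 - 5*s - 6)/(s^2 - 2*s - 15)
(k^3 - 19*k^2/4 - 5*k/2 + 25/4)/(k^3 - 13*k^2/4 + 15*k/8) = 2*(4*k^3 - 19*k^2 - 10*k + 25)/(k*(8*k^2 - 26*k + 15))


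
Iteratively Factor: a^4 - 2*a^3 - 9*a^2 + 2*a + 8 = (a - 1)*(a^3 - a^2 - 10*a - 8) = (a - 4)*(a - 1)*(a^2 + 3*a + 2) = (a - 4)*(a - 1)*(a + 2)*(a + 1)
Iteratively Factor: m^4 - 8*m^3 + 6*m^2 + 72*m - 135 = (m - 3)*(m^3 - 5*m^2 - 9*m + 45) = (m - 3)^2*(m^2 - 2*m - 15) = (m - 3)^2*(m + 3)*(m - 5)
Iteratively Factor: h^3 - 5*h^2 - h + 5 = (h + 1)*(h^2 - 6*h + 5) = (h - 5)*(h + 1)*(h - 1)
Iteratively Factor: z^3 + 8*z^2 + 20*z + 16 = (z + 2)*(z^2 + 6*z + 8) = (z + 2)*(z + 4)*(z + 2)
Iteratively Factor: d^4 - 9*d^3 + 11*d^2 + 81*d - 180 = (d + 3)*(d^3 - 12*d^2 + 47*d - 60) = (d - 4)*(d + 3)*(d^2 - 8*d + 15) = (d - 4)*(d - 3)*(d + 3)*(d - 5)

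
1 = 1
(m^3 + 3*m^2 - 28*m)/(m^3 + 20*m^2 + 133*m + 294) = m*(m - 4)/(m^2 + 13*m + 42)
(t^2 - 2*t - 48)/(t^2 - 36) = (t - 8)/(t - 6)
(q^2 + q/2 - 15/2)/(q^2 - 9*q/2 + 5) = (q + 3)/(q - 2)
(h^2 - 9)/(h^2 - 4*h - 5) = (9 - h^2)/(-h^2 + 4*h + 5)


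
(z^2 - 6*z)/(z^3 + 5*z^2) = (z - 6)/(z*(z + 5))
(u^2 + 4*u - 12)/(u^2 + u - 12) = (u^2 + 4*u - 12)/(u^2 + u - 12)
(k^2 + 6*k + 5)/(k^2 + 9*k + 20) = (k + 1)/(k + 4)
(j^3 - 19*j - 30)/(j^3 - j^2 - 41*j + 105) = (j^2 + 5*j + 6)/(j^2 + 4*j - 21)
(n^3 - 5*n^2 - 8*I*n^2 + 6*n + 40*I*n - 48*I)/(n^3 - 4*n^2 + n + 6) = (n - 8*I)/(n + 1)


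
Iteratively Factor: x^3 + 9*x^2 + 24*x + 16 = (x + 4)*(x^2 + 5*x + 4) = (x + 4)^2*(x + 1)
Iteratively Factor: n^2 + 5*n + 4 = (n + 4)*(n + 1)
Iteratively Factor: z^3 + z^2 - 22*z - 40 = (z + 2)*(z^2 - z - 20) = (z - 5)*(z + 2)*(z + 4)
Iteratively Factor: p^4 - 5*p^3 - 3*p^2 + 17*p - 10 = (p - 5)*(p^3 - 3*p + 2) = (p - 5)*(p + 2)*(p^2 - 2*p + 1) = (p - 5)*(p - 1)*(p + 2)*(p - 1)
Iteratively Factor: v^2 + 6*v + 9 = (v + 3)*(v + 3)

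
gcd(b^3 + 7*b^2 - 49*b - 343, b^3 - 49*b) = b^2 - 49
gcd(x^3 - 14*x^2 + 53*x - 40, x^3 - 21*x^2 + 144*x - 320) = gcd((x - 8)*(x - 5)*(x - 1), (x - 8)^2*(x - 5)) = x^2 - 13*x + 40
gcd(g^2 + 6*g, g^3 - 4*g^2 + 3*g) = g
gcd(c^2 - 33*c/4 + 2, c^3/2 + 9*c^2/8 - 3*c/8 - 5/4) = 1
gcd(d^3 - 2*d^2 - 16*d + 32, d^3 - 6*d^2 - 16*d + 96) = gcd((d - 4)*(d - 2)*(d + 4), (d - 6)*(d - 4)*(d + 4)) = d^2 - 16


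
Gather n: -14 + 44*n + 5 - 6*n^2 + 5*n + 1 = -6*n^2 + 49*n - 8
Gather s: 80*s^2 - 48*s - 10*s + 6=80*s^2 - 58*s + 6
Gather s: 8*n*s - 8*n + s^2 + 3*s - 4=-8*n + s^2 + s*(8*n + 3) - 4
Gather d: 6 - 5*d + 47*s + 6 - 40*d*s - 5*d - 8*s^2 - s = d*(-40*s - 10) - 8*s^2 + 46*s + 12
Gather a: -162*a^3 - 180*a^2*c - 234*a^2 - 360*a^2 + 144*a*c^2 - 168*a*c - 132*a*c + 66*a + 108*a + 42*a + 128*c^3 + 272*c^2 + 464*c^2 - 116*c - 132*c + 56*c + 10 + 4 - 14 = -162*a^3 + a^2*(-180*c - 594) + a*(144*c^2 - 300*c + 216) + 128*c^3 + 736*c^2 - 192*c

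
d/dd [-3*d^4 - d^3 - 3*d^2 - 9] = 3*d*(-4*d^2 - d - 2)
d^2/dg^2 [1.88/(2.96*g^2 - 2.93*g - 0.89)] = (32.943616*g^2 - 32.609728*g - 1.88*(5.92*g - 2.93)*(11.84*g - 5.86) - 9.905344)/(-2.96*g^2 + 2.93*g + 0.89)^3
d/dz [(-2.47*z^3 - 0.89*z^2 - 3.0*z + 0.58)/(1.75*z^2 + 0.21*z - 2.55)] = (-4.3225*z^4 - 1.0374*z^3 + 23.9586*z^2 + 2.509*z + 7.5282)/(3.0625*z^4 + 0.735*z^3 - 8.8809*z^2 - 1.071*z + 6.5025)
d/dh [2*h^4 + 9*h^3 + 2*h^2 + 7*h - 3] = 8*h^3 + 27*h^2 + 4*h + 7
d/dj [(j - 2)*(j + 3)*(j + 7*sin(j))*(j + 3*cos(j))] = -(j - 2)*(j + 3)*(j + 7*sin(j))*(3*sin(j) - 1) + (j - 2)*(j + 3)*(j + 3*cos(j))*(7*cos(j) + 1) + (j - 2)*(j + 7*sin(j))*(j + 3*cos(j)) + (j + 3)*(j + 7*sin(j))*(j + 3*cos(j))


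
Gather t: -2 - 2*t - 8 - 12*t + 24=14 - 14*t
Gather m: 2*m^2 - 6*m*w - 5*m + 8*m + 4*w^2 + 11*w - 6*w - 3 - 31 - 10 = 2*m^2 + m*(3 - 6*w) + 4*w^2 + 5*w - 44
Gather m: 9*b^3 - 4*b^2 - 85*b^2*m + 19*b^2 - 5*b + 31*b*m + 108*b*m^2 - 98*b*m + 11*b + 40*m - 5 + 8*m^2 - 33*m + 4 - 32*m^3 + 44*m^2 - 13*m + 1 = 9*b^3 + 15*b^2 + 6*b - 32*m^3 + m^2*(108*b + 52) + m*(-85*b^2 - 67*b - 6)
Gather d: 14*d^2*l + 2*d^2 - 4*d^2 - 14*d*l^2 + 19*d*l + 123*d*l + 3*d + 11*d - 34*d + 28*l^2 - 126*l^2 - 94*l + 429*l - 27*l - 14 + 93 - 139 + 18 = d^2*(14*l - 2) + d*(-14*l^2 + 142*l - 20) - 98*l^2 + 308*l - 42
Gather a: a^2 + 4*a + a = a^2 + 5*a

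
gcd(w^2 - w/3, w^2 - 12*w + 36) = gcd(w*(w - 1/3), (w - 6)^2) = 1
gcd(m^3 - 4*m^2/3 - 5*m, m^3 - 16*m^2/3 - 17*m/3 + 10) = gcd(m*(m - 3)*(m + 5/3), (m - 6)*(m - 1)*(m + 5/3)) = m + 5/3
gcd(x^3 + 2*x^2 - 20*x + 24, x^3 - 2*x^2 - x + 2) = x - 2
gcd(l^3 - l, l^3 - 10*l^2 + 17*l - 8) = l - 1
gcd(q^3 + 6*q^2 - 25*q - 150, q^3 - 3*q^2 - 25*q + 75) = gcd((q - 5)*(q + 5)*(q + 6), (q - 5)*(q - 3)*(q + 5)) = q^2 - 25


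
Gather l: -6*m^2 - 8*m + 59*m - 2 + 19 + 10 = -6*m^2 + 51*m + 27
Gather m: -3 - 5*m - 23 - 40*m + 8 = -45*m - 18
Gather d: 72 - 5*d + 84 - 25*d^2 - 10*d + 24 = -25*d^2 - 15*d + 180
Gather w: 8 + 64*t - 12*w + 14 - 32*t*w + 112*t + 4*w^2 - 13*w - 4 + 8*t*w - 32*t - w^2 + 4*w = 144*t + 3*w^2 + w*(-24*t - 21) + 18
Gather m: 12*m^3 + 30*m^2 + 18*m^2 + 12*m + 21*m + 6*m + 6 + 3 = 12*m^3 + 48*m^2 + 39*m + 9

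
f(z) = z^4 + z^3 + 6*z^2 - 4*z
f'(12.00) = 7484.00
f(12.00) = 23280.00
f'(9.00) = 3263.00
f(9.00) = 7740.00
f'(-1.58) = -31.25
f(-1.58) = 23.59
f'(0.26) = -0.61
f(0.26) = -0.61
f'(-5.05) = -503.24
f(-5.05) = 694.80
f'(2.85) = 147.16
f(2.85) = 126.46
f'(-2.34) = -66.90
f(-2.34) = 59.38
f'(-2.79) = -101.00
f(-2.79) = 96.74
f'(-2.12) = -54.07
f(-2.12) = 46.12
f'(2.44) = 101.25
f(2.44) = 75.93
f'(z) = 4*z^3 + 3*z^2 + 12*z - 4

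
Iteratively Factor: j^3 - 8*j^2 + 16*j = (j)*(j^2 - 8*j + 16) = j*(j - 4)*(j - 4)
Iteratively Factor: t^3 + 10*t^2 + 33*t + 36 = (t + 3)*(t^2 + 7*t + 12) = (t + 3)^2*(t + 4)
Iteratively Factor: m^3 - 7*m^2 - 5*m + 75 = (m - 5)*(m^2 - 2*m - 15) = (m - 5)*(m + 3)*(m - 5)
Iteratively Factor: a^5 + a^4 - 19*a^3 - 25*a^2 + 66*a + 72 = (a + 3)*(a^4 - 2*a^3 - 13*a^2 + 14*a + 24) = (a - 4)*(a + 3)*(a^3 + 2*a^2 - 5*a - 6) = (a - 4)*(a + 3)^2*(a^2 - a - 2) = (a - 4)*(a - 2)*(a + 3)^2*(a + 1)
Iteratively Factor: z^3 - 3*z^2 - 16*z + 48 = (z - 4)*(z^2 + z - 12) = (z - 4)*(z - 3)*(z + 4)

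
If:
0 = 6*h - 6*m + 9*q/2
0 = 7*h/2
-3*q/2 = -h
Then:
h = 0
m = 0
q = 0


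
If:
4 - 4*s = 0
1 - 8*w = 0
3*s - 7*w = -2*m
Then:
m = -17/16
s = 1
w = 1/8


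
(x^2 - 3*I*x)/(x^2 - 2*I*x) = (x - 3*I)/(x - 2*I)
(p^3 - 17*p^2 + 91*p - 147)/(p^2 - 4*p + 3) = (p^2 - 14*p + 49)/(p - 1)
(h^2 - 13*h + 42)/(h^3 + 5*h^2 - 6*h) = (h^2 - 13*h + 42)/(h*(h^2 + 5*h - 6))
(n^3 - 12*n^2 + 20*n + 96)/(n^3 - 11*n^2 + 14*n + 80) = (n - 6)/(n - 5)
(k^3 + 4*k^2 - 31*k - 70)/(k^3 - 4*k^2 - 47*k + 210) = (k + 2)/(k - 6)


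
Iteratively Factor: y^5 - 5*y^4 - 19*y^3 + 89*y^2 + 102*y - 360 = (y - 5)*(y^4 - 19*y^2 - 6*y + 72) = (y - 5)*(y + 3)*(y^3 - 3*y^2 - 10*y + 24) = (y - 5)*(y - 2)*(y + 3)*(y^2 - y - 12) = (y - 5)*(y - 2)*(y + 3)^2*(y - 4)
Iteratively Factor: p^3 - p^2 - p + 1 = (p - 1)*(p^2 - 1) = (p - 1)^2*(p + 1)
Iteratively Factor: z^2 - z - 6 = (z + 2)*(z - 3)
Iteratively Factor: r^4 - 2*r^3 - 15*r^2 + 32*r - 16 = (r - 1)*(r^3 - r^2 - 16*r + 16) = (r - 1)*(r + 4)*(r^2 - 5*r + 4) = (r - 1)^2*(r + 4)*(r - 4)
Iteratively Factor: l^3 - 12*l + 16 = (l - 2)*(l^2 + 2*l - 8) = (l - 2)*(l + 4)*(l - 2)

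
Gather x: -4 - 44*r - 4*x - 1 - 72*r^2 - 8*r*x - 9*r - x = -72*r^2 - 53*r + x*(-8*r - 5) - 5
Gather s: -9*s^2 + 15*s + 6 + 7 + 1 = -9*s^2 + 15*s + 14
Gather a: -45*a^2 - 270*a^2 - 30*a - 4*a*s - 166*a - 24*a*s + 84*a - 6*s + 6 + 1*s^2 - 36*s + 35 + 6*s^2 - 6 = -315*a^2 + a*(-28*s - 112) + 7*s^2 - 42*s + 35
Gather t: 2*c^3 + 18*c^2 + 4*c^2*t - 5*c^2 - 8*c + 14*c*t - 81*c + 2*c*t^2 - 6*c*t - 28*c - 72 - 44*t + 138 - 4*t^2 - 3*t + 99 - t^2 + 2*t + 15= 2*c^3 + 13*c^2 - 117*c + t^2*(2*c - 5) + t*(4*c^2 + 8*c - 45) + 180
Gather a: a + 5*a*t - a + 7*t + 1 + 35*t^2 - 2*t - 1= 5*a*t + 35*t^2 + 5*t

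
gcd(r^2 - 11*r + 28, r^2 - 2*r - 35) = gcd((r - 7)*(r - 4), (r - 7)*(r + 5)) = r - 7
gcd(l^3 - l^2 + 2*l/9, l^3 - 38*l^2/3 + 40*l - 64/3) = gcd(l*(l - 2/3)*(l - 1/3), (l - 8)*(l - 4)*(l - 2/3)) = l - 2/3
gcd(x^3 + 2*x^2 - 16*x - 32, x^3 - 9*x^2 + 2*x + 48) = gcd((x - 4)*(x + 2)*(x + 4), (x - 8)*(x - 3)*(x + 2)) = x + 2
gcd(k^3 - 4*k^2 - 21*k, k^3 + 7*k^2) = k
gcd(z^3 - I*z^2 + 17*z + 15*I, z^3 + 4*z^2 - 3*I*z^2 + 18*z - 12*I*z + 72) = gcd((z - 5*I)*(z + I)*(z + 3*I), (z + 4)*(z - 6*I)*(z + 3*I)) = z + 3*I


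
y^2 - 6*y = y*(y - 6)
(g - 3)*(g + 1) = g^2 - 2*g - 3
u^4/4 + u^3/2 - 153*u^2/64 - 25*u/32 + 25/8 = (u/4 + 1)*(u - 2)*(u - 5/4)*(u + 5/4)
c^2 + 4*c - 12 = (c - 2)*(c + 6)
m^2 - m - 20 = (m - 5)*(m + 4)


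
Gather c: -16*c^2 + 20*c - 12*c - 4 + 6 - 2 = -16*c^2 + 8*c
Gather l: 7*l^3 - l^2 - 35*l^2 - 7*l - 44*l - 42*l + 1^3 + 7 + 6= 7*l^3 - 36*l^2 - 93*l + 14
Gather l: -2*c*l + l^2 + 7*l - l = l^2 + l*(6 - 2*c)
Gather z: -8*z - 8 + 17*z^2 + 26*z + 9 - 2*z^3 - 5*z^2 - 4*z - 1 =-2*z^3 + 12*z^2 + 14*z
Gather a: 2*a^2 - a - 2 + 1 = 2*a^2 - a - 1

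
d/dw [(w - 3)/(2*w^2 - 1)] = (2*w^2 - 4*w*(w - 3) - 1)/(2*w^2 - 1)^2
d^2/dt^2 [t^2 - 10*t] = 2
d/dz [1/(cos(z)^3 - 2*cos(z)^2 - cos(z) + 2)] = (3*cos(z)^2 - 4*cos(z) - 1)/((cos(z) - 2)^2*sin(z)^3)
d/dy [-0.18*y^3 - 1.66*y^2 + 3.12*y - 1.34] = -0.54*y^2 - 3.32*y + 3.12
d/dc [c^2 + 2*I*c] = 2*c + 2*I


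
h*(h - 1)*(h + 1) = h^3 - h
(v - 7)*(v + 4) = v^2 - 3*v - 28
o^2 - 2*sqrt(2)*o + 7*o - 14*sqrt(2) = (o + 7)*(o - 2*sqrt(2))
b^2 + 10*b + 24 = (b + 4)*(b + 6)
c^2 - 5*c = c*(c - 5)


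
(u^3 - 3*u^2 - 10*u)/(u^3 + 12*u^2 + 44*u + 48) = u*(u - 5)/(u^2 + 10*u + 24)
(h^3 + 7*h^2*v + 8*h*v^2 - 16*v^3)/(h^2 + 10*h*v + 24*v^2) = (h^2 + 3*h*v - 4*v^2)/(h + 6*v)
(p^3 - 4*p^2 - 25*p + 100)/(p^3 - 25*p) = (p - 4)/p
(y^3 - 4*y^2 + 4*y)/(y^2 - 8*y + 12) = y*(y - 2)/(y - 6)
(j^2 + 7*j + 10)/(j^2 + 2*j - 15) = (j + 2)/(j - 3)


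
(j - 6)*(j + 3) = j^2 - 3*j - 18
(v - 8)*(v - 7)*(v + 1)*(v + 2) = v^4 - 12*v^3 + 13*v^2 + 138*v + 112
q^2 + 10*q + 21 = (q + 3)*(q + 7)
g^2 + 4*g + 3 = (g + 1)*(g + 3)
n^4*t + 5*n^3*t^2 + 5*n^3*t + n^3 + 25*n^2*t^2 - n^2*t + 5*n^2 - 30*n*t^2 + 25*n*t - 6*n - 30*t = (n - 1)*(n + 6)*(n + 5*t)*(n*t + 1)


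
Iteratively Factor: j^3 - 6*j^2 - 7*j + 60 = (j + 3)*(j^2 - 9*j + 20) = (j - 5)*(j + 3)*(j - 4)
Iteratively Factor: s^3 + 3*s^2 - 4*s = (s)*(s^2 + 3*s - 4) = s*(s - 1)*(s + 4)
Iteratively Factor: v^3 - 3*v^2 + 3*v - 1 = (v - 1)*(v^2 - 2*v + 1) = (v - 1)^2*(v - 1)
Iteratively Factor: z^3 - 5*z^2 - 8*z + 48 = (z + 3)*(z^2 - 8*z + 16) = (z - 4)*(z + 3)*(z - 4)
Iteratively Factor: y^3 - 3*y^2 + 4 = (y - 2)*(y^2 - y - 2) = (y - 2)^2*(y + 1)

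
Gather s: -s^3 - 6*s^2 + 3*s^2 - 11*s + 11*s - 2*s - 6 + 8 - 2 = -s^3 - 3*s^2 - 2*s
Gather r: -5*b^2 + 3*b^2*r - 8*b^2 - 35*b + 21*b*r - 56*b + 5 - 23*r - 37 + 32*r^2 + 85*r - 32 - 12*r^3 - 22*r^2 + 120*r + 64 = -13*b^2 - 91*b - 12*r^3 + 10*r^2 + r*(3*b^2 + 21*b + 182)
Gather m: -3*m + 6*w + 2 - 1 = -3*m + 6*w + 1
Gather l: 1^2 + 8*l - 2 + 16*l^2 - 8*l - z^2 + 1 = 16*l^2 - z^2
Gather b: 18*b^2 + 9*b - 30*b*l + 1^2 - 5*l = 18*b^2 + b*(9 - 30*l) - 5*l + 1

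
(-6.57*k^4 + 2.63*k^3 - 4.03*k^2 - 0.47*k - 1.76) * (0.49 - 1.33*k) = 8.7381*k^5 - 6.7172*k^4 + 6.6486*k^3 - 1.3496*k^2 + 2.1105*k - 0.8624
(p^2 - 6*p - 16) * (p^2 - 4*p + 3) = p^4 - 10*p^3 + 11*p^2 + 46*p - 48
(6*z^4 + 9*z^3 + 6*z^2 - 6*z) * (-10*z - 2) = -60*z^5 - 102*z^4 - 78*z^3 + 48*z^2 + 12*z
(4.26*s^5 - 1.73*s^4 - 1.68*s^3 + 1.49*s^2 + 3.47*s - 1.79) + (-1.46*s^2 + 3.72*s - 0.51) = 4.26*s^5 - 1.73*s^4 - 1.68*s^3 + 0.03*s^2 + 7.19*s - 2.3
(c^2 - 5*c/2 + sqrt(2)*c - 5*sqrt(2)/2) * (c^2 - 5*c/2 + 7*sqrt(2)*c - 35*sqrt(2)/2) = c^4 - 5*c^3 + 8*sqrt(2)*c^3 - 40*sqrt(2)*c^2 + 81*c^2/4 - 70*c + 50*sqrt(2)*c + 175/2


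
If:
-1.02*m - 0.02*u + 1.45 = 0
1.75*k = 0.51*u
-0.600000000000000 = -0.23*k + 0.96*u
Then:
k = -0.20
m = 1.43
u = -0.67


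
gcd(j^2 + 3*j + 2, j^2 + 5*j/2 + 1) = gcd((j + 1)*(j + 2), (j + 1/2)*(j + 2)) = j + 2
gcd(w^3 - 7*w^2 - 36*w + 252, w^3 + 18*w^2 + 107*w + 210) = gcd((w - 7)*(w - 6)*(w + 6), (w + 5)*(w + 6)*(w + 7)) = w + 6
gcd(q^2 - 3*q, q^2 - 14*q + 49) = 1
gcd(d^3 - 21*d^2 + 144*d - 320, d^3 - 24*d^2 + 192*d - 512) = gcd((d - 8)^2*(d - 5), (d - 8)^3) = d^2 - 16*d + 64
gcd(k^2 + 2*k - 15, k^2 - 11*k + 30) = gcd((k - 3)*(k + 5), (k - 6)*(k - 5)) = 1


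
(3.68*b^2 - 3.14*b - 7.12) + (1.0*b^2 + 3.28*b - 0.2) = 4.68*b^2 + 0.14*b - 7.32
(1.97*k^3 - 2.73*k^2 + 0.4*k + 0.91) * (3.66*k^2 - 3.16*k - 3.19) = 7.2102*k^5 - 16.217*k^4 + 3.8065*k^3 + 10.7753*k^2 - 4.1516*k - 2.9029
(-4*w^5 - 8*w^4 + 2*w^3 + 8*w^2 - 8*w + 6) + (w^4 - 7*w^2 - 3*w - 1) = -4*w^5 - 7*w^4 + 2*w^3 + w^2 - 11*w + 5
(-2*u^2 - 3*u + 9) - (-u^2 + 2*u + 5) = -u^2 - 5*u + 4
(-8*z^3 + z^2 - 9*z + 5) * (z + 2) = -8*z^4 - 15*z^3 - 7*z^2 - 13*z + 10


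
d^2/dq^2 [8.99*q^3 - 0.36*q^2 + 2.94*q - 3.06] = 53.94*q - 0.72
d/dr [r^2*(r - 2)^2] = 4*r*(r - 2)*(r - 1)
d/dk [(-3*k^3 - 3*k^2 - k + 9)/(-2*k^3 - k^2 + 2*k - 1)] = (-3*k^4 - 16*k^3 + 56*k^2 + 24*k - 17)/(4*k^6 + 4*k^5 - 7*k^4 + 6*k^2 - 4*k + 1)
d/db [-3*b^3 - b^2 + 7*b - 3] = -9*b^2 - 2*b + 7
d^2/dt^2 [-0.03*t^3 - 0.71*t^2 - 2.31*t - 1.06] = -0.18*t - 1.42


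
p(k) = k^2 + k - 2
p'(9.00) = 19.00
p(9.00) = 88.00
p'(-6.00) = -11.00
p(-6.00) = 28.00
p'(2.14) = 5.28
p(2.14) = 4.72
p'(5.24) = 11.48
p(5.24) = 30.70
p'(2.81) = 6.62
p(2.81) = 8.71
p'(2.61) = 6.22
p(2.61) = 7.42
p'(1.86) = 4.72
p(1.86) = 3.32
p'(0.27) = 1.54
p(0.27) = -1.66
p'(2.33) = 5.66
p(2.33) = 5.76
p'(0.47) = 1.94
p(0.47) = -1.31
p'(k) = 2*k + 1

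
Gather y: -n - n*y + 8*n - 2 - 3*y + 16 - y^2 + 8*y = 7*n - y^2 + y*(5 - n) + 14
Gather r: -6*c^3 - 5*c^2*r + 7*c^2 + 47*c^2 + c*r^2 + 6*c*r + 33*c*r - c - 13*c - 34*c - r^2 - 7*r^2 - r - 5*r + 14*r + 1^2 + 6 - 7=-6*c^3 + 54*c^2 - 48*c + r^2*(c - 8) + r*(-5*c^2 + 39*c + 8)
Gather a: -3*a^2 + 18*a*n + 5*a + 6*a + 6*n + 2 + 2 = -3*a^2 + a*(18*n + 11) + 6*n + 4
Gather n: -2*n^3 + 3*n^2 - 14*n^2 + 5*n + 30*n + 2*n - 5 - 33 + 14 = -2*n^3 - 11*n^2 + 37*n - 24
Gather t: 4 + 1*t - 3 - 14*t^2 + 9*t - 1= -14*t^2 + 10*t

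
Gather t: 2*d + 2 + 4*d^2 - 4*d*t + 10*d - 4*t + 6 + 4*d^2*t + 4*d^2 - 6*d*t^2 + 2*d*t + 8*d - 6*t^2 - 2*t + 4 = 8*d^2 + 20*d + t^2*(-6*d - 6) + t*(4*d^2 - 2*d - 6) + 12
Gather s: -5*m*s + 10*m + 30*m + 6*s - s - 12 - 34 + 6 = 40*m + s*(5 - 5*m) - 40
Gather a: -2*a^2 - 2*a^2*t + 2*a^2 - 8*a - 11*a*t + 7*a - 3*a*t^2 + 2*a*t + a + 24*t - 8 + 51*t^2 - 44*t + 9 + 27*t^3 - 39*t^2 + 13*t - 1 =-2*a^2*t + a*(-3*t^2 - 9*t) + 27*t^3 + 12*t^2 - 7*t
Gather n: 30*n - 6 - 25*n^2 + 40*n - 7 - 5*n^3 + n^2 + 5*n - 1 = -5*n^3 - 24*n^2 + 75*n - 14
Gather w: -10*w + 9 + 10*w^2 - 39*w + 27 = 10*w^2 - 49*w + 36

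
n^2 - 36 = (n - 6)*(n + 6)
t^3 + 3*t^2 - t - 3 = (t - 1)*(t + 1)*(t + 3)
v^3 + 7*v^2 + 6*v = v*(v + 1)*(v + 6)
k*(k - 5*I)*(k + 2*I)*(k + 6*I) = k^4 + 3*I*k^3 + 28*k^2 + 60*I*k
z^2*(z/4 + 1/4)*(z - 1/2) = z^4/4 + z^3/8 - z^2/8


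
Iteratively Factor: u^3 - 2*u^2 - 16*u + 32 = (u + 4)*(u^2 - 6*u + 8) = (u - 2)*(u + 4)*(u - 4)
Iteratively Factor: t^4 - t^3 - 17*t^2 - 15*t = (t - 5)*(t^3 + 4*t^2 + 3*t) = (t - 5)*(t + 1)*(t^2 + 3*t) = t*(t - 5)*(t + 1)*(t + 3)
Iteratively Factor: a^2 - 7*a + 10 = (a - 2)*(a - 5)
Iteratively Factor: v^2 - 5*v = (v - 5)*(v)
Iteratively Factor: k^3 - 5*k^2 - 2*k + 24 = (k + 2)*(k^2 - 7*k + 12) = (k - 3)*(k + 2)*(k - 4)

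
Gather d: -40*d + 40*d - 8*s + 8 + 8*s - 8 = 0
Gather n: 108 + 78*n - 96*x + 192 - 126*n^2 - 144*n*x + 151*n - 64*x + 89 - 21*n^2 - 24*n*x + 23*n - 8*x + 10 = -147*n^2 + n*(252 - 168*x) - 168*x + 399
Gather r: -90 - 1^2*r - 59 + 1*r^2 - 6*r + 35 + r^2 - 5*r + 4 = 2*r^2 - 12*r - 110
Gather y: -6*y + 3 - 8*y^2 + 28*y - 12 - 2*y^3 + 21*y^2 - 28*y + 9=-2*y^3 + 13*y^2 - 6*y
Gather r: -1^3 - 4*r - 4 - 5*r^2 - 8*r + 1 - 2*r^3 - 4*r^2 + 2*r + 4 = -2*r^3 - 9*r^2 - 10*r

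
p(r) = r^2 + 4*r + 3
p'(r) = 2*r + 4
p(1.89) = 14.13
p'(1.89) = 7.78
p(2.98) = 23.80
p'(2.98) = 9.96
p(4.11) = 36.33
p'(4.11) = 12.22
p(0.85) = 7.12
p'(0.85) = 5.70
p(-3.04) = 0.08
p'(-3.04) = -2.08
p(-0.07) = 2.72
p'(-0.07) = 3.86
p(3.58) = 30.14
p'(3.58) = 11.16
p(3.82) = 32.87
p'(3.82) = 11.64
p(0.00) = 3.00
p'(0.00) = 4.00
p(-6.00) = 15.00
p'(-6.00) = -8.00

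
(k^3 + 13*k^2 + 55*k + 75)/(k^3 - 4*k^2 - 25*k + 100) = (k^2 + 8*k + 15)/(k^2 - 9*k + 20)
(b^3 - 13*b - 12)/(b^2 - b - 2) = (b^2 - b - 12)/(b - 2)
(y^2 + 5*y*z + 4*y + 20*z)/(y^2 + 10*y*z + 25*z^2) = (y + 4)/(y + 5*z)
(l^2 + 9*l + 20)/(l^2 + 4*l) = (l + 5)/l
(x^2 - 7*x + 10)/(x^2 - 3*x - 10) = (x - 2)/(x + 2)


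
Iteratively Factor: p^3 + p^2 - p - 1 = (p - 1)*(p^2 + 2*p + 1) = (p - 1)*(p + 1)*(p + 1)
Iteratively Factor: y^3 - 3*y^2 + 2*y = (y - 1)*(y^2 - 2*y) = (y - 2)*(y - 1)*(y)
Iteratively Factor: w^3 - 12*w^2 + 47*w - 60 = (w - 5)*(w^2 - 7*w + 12) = (w - 5)*(w - 3)*(w - 4)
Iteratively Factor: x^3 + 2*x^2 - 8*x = (x)*(x^2 + 2*x - 8) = x*(x + 4)*(x - 2)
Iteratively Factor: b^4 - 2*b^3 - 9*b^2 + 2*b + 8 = (b - 1)*(b^3 - b^2 - 10*b - 8) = (b - 4)*(b - 1)*(b^2 + 3*b + 2) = (b - 4)*(b - 1)*(b + 1)*(b + 2)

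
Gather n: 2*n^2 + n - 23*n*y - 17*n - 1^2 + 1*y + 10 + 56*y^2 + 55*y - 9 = 2*n^2 + n*(-23*y - 16) + 56*y^2 + 56*y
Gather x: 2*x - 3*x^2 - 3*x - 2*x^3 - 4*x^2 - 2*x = -2*x^3 - 7*x^2 - 3*x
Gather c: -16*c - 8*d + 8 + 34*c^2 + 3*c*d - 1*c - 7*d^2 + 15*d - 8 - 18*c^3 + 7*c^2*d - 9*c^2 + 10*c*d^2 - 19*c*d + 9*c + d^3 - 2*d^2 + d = -18*c^3 + c^2*(7*d + 25) + c*(10*d^2 - 16*d - 8) + d^3 - 9*d^2 + 8*d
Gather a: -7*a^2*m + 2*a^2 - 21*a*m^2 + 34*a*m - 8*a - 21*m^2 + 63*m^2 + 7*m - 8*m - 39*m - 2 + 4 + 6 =a^2*(2 - 7*m) + a*(-21*m^2 + 34*m - 8) + 42*m^2 - 40*m + 8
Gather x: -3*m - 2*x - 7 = -3*m - 2*x - 7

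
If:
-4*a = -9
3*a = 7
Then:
No Solution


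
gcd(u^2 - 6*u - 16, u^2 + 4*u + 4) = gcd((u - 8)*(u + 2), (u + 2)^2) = u + 2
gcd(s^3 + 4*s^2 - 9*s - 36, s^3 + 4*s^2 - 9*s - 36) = s^3 + 4*s^2 - 9*s - 36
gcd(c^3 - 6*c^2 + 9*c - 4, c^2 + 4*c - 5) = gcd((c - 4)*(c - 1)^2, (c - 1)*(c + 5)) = c - 1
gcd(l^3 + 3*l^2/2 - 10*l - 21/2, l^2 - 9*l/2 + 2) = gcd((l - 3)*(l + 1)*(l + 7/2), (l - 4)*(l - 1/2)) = 1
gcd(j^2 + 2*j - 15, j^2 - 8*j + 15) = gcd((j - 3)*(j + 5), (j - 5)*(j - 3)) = j - 3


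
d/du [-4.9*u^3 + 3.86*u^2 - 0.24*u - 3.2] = -14.7*u^2 + 7.72*u - 0.24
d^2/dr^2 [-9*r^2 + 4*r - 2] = -18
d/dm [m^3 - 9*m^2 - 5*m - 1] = 3*m^2 - 18*m - 5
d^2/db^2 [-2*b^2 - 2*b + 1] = -4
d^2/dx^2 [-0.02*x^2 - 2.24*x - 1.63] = -0.0400000000000000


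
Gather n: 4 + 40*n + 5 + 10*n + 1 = 50*n + 10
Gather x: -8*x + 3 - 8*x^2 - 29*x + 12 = -8*x^2 - 37*x + 15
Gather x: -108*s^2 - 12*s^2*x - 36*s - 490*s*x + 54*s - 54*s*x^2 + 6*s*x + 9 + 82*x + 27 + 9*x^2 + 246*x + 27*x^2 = -108*s^2 + 18*s + x^2*(36 - 54*s) + x*(-12*s^2 - 484*s + 328) + 36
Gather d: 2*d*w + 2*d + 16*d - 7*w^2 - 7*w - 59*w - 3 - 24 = d*(2*w + 18) - 7*w^2 - 66*w - 27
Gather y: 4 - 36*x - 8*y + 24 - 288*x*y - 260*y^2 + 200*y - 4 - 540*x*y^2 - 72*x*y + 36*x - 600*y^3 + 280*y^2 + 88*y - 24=-600*y^3 + y^2*(20 - 540*x) + y*(280 - 360*x)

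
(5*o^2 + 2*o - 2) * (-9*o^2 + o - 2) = -45*o^4 - 13*o^3 + 10*o^2 - 6*o + 4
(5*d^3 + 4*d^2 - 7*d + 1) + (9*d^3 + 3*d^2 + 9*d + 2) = 14*d^3 + 7*d^2 + 2*d + 3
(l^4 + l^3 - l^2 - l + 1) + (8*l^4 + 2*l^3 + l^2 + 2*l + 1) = 9*l^4 + 3*l^3 + l + 2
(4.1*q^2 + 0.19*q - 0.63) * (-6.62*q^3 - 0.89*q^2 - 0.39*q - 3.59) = -27.142*q^5 - 4.9068*q^4 + 2.4025*q^3 - 14.2324*q^2 - 0.4364*q + 2.2617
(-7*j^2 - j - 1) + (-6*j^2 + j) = -13*j^2 - 1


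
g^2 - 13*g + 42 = (g - 7)*(g - 6)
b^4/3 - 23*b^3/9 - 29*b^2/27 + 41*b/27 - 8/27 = (b/3 + 1/3)*(b - 8)*(b - 1/3)^2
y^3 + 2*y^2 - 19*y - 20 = (y - 4)*(y + 1)*(y + 5)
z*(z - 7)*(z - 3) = z^3 - 10*z^2 + 21*z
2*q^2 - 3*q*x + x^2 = (-2*q + x)*(-q + x)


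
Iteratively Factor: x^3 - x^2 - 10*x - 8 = (x + 1)*(x^2 - 2*x - 8) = (x + 1)*(x + 2)*(x - 4)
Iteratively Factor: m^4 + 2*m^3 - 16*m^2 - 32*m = (m - 4)*(m^3 + 6*m^2 + 8*m) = (m - 4)*(m + 2)*(m^2 + 4*m) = m*(m - 4)*(m + 2)*(m + 4)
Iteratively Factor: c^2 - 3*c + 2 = (c - 2)*(c - 1)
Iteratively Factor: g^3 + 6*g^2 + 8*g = (g + 2)*(g^2 + 4*g) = (g + 2)*(g + 4)*(g)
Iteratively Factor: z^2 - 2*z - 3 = (z + 1)*(z - 3)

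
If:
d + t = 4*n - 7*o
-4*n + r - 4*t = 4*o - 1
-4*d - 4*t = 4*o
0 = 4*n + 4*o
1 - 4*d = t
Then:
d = 1/3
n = 0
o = 0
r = -7/3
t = -1/3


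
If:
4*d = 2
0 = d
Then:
No Solution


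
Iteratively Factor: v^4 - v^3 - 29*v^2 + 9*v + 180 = (v + 3)*(v^3 - 4*v^2 - 17*v + 60) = (v - 3)*(v + 3)*(v^2 - v - 20) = (v - 5)*(v - 3)*(v + 3)*(v + 4)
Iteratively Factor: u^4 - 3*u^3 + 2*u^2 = (u - 1)*(u^3 - 2*u^2) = (u - 2)*(u - 1)*(u^2) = u*(u - 2)*(u - 1)*(u)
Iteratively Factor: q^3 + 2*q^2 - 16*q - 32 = (q + 2)*(q^2 - 16) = (q - 4)*(q + 2)*(q + 4)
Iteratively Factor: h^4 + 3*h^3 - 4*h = (h)*(h^3 + 3*h^2 - 4) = h*(h + 2)*(h^2 + h - 2) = h*(h + 2)^2*(h - 1)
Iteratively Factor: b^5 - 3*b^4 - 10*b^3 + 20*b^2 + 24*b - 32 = (b + 2)*(b^4 - 5*b^3 + 20*b - 16) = (b - 2)*(b + 2)*(b^3 - 3*b^2 - 6*b + 8) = (b - 2)*(b - 1)*(b + 2)*(b^2 - 2*b - 8) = (b - 2)*(b - 1)*(b + 2)^2*(b - 4)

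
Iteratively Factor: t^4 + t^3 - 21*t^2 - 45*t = (t - 5)*(t^3 + 6*t^2 + 9*t) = t*(t - 5)*(t^2 + 6*t + 9) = t*(t - 5)*(t + 3)*(t + 3)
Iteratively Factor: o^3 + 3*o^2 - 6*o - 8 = (o + 4)*(o^2 - o - 2) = (o - 2)*(o + 4)*(o + 1)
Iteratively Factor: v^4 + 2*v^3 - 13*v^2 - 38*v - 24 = (v + 3)*(v^3 - v^2 - 10*v - 8) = (v + 2)*(v + 3)*(v^2 - 3*v - 4) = (v - 4)*(v + 2)*(v + 3)*(v + 1)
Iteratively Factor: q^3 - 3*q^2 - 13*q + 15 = (q - 1)*(q^2 - 2*q - 15) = (q - 5)*(q - 1)*(q + 3)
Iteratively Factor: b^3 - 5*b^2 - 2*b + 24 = (b - 4)*(b^2 - b - 6) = (b - 4)*(b - 3)*(b + 2)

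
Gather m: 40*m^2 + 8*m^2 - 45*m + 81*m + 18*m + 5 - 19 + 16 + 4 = 48*m^2 + 54*m + 6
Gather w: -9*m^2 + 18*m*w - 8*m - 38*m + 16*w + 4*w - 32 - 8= -9*m^2 - 46*m + w*(18*m + 20) - 40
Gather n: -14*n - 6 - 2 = -14*n - 8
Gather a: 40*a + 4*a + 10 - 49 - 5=44*a - 44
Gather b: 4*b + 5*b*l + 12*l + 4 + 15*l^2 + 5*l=b*(5*l + 4) + 15*l^2 + 17*l + 4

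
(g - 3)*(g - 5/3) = g^2 - 14*g/3 + 5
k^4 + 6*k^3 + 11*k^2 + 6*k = k*(k + 1)*(k + 2)*(k + 3)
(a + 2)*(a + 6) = a^2 + 8*a + 12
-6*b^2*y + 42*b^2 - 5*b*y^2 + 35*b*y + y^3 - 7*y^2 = (-6*b + y)*(b + y)*(y - 7)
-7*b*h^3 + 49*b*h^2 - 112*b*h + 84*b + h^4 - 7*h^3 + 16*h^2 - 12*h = (-7*b + h)*(h - 3)*(h - 2)^2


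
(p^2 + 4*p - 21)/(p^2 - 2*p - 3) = (p + 7)/(p + 1)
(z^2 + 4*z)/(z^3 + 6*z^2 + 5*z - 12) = z/(z^2 + 2*z - 3)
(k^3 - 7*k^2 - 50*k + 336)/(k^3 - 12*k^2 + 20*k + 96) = (k + 7)/(k + 2)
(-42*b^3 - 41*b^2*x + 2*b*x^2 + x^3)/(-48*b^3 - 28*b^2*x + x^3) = (7*b^2 + 8*b*x + x^2)/(8*b^2 + 6*b*x + x^2)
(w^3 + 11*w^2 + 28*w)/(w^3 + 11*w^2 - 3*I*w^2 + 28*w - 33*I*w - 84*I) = w/(w - 3*I)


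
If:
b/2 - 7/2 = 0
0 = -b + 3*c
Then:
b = 7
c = 7/3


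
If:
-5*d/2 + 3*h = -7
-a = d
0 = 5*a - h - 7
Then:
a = 4/5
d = -4/5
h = -3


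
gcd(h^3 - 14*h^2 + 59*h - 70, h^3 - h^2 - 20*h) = h - 5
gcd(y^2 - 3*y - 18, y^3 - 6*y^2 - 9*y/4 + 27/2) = y - 6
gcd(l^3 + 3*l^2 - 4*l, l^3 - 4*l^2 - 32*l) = l^2 + 4*l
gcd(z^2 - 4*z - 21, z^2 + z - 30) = 1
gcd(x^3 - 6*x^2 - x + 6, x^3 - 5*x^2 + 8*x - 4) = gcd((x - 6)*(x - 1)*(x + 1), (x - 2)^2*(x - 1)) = x - 1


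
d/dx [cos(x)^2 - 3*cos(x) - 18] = (3 - 2*cos(x))*sin(x)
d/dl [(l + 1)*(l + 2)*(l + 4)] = 3*l^2 + 14*l + 14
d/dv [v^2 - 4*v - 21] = 2*v - 4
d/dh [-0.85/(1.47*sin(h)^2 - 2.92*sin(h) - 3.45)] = (2.499*sin(h) - 2.482)*cos(h)/(-1.47*sin(h)^2 + 2.92*sin(h) + 3.45)^2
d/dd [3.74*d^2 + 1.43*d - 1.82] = 7.48*d + 1.43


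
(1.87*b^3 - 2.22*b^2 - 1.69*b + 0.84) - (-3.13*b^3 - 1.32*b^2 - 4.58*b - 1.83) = 5.0*b^3 - 0.9*b^2 + 2.89*b + 2.67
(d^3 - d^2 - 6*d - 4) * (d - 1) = d^4 - 2*d^3 - 5*d^2 + 2*d + 4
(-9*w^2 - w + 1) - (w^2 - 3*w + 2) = -10*w^2 + 2*w - 1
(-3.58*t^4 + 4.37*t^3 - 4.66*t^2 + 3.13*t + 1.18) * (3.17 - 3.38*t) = 12.1004*t^5 - 26.1192*t^4 + 29.6037*t^3 - 25.3516*t^2 + 5.9337*t + 3.7406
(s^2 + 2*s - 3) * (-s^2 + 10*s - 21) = -s^4 + 8*s^3 + 2*s^2 - 72*s + 63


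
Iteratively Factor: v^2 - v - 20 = (v - 5)*(v + 4)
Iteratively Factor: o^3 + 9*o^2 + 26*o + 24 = (o + 4)*(o^2 + 5*o + 6) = (o + 2)*(o + 4)*(o + 3)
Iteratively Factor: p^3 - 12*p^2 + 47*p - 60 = (p - 5)*(p^2 - 7*p + 12) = (p - 5)*(p - 3)*(p - 4)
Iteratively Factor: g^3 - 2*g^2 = (g)*(g^2 - 2*g) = g^2*(g - 2)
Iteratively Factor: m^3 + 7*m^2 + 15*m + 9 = (m + 3)*(m^2 + 4*m + 3) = (m + 1)*(m + 3)*(m + 3)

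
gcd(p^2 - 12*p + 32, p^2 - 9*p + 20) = p - 4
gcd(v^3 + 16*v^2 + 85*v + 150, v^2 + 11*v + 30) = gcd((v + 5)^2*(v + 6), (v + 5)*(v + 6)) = v^2 + 11*v + 30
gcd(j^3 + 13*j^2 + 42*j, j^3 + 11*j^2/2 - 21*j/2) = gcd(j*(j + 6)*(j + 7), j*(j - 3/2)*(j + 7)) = j^2 + 7*j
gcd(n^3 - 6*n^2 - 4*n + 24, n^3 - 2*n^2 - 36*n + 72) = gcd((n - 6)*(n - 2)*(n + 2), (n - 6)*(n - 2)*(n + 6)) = n^2 - 8*n + 12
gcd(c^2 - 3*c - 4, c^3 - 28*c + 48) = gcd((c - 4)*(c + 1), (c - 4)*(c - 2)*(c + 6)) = c - 4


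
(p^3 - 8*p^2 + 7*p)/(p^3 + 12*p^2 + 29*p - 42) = p*(p - 7)/(p^2 + 13*p + 42)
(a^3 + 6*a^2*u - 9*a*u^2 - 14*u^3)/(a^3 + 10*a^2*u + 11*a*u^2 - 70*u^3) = (a + u)/(a + 5*u)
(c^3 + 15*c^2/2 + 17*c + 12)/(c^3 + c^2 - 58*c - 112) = (c^2 + 11*c/2 + 6)/(c^2 - c - 56)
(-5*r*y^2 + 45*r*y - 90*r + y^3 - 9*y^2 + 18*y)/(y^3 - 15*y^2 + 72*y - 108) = (-5*r + y)/(y - 6)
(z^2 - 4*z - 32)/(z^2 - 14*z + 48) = (z + 4)/(z - 6)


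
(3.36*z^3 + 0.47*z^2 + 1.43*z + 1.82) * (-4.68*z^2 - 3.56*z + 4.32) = -15.7248*z^5 - 14.1612*z^4 + 6.1496*z^3 - 11.578*z^2 - 0.301600000000001*z + 7.8624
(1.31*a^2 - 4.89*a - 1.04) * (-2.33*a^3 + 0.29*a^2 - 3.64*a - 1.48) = -3.0523*a^5 + 11.7736*a^4 - 3.7633*a^3 + 15.5592*a^2 + 11.0228*a + 1.5392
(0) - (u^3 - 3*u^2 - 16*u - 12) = -u^3 + 3*u^2 + 16*u + 12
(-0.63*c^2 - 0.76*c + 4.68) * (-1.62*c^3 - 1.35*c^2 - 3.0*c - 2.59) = 1.0206*c^5 + 2.0817*c^4 - 4.6656*c^3 - 2.4063*c^2 - 12.0716*c - 12.1212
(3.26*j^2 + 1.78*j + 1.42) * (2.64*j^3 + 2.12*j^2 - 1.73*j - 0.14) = 8.6064*j^5 + 11.6104*j^4 + 1.8826*j^3 - 0.5254*j^2 - 2.7058*j - 0.1988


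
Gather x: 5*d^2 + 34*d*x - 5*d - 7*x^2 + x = 5*d^2 - 5*d - 7*x^2 + x*(34*d + 1)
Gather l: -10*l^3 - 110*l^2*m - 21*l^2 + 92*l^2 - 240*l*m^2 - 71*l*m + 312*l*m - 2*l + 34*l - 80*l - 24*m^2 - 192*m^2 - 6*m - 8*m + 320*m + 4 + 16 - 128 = -10*l^3 + l^2*(71 - 110*m) + l*(-240*m^2 + 241*m - 48) - 216*m^2 + 306*m - 108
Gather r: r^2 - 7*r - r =r^2 - 8*r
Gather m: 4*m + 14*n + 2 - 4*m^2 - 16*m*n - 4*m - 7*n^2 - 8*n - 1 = -4*m^2 - 16*m*n - 7*n^2 + 6*n + 1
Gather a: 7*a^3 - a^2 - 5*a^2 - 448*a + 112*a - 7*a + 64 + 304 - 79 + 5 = 7*a^3 - 6*a^2 - 343*a + 294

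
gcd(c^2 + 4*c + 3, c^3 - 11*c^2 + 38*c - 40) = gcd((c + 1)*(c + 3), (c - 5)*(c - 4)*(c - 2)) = 1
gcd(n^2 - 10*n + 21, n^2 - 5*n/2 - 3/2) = n - 3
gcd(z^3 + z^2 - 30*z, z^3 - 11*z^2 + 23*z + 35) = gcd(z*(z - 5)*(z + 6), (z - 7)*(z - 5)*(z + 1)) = z - 5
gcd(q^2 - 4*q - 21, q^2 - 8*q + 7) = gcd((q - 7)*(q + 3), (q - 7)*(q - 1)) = q - 7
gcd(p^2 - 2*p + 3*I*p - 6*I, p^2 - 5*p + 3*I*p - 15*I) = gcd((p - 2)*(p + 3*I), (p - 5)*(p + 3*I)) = p + 3*I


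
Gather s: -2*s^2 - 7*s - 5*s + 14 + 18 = -2*s^2 - 12*s + 32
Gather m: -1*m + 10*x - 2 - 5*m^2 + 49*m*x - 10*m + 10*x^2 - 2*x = -5*m^2 + m*(49*x - 11) + 10*x^2 + 8*x - 2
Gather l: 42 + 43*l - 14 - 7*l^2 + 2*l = -7*l^2 + 45*l + 28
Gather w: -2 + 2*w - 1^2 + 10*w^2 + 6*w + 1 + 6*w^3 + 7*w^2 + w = 6*w^3 + 17*w^2 + 9*w - 2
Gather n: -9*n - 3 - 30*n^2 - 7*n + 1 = -30*n^2 - 16*n - 2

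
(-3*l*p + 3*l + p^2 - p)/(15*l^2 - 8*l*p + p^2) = (p - 1)/(-5*l + p)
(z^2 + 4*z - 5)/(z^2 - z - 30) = (z - 1)/(z - 6)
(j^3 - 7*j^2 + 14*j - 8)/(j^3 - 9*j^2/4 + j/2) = 4*(j^2 - 5*j + 4)/(j*(4*j - 1))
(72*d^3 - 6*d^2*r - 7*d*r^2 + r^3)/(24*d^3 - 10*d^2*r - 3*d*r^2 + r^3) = (-6*d + r)/(-2*d + r)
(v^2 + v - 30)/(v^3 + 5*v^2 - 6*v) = (v - 5)/(v*(v - 1))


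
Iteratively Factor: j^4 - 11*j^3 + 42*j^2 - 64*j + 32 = (j - 1)*(j^3 - 10*j^2 + 32*j - 32) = (j - 2)*(j - 1)*(j^2 - 8*j + 16) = (j - 4)*(j - 2)*(j - 1)*(j - 4)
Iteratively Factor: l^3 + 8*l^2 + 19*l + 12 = (l + 1)*(l^2 + 7*l + 12) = (l + 1)*(l + 4)*(l + 3)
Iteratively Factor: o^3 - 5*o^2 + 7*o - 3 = (o - 1)*(o^2 - 4*o + 3) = (o - 1)^2*(o - 3)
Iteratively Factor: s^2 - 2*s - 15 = (s + 3)*(s - 5)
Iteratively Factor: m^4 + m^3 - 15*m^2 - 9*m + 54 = (m + 3)*(m^3 - 2*m^2 - 9*m + 18) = (m - 2)*(m + 3)*(m^2 - 9) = (m - 3)*(m - 2)*(m + 3)*(m + 3)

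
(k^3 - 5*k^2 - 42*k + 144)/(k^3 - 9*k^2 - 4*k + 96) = (k^2 + 3*k - 18)/(k^2 - k - 12)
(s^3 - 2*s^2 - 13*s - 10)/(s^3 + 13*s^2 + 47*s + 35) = (s^2 - 3*s - 10)/(s^2 + 12*s + 35)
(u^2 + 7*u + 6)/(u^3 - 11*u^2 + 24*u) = (u^2 + 7*u + 6)/(u*(u^2 - 11*u + 24))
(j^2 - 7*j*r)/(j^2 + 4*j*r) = (j - 7*r)/(j + 4*r)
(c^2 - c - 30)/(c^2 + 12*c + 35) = (c - 6)/(c + 7)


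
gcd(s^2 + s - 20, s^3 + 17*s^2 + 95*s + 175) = s + 5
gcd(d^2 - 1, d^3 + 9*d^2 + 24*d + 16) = d + 1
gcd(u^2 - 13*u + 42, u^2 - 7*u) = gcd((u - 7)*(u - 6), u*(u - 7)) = u - 7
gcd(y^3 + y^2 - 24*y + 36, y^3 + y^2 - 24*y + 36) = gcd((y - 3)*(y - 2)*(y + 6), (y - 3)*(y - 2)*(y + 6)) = y^3 + y^2 - 24*y + 36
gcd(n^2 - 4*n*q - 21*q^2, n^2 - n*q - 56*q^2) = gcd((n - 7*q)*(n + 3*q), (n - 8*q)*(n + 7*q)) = 1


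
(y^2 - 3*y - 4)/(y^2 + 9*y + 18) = (y^2 - 3*y - 4)/(y^2 + 9*y + 18)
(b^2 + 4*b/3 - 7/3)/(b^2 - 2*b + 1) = (b + 7/3)/(b - 1)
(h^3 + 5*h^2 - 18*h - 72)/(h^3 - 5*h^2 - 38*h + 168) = (h + 3)/(h - 7)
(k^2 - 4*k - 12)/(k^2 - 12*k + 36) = (k + 2)/(k - 6)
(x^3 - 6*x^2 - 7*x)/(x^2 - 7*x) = x + 1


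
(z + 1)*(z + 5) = z^2 + 6*z + 5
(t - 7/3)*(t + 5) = t^2 + 8*t/3 - 35/3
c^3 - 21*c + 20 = (c - 4)*(c - 1)*(c + 5)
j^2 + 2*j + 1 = (j + 1)^2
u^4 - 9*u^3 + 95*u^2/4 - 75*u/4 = u*(u - 5)*(u - 5/2)*(u - 3/2)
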